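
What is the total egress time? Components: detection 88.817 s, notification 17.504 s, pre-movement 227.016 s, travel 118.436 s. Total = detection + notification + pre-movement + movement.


Total = 88.817 + 17.504 + 227.016 + 118.436 = 451.773 s

451.773 s


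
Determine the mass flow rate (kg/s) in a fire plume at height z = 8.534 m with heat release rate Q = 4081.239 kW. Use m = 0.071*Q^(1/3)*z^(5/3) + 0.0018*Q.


Q^(1/3) = 15.981
z^(5/3) = 35.639
First term = 0.071 * 15.981 * 35.639 = 40.437
Second term = 0.0018 * 4081.239 = 7.3462
m = 47.783 kg/s

47.783 kg/s


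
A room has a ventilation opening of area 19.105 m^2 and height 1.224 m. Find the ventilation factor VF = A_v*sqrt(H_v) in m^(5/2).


sqrt(H_v) = 1.1063
VF = 19.105 * 1.1063 = 21.137 m^(5/2)

21.137 m^(5/2)


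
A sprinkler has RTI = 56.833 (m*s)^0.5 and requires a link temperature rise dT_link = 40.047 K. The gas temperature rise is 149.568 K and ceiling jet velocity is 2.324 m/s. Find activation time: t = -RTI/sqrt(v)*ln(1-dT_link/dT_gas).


dT_link/dT_gas = 0.26775
ln(1 - 0.26775) = -0.31163
t = -56.833 / sqrt(2.324) * -0.31163 = 11.618 s

11.618 s


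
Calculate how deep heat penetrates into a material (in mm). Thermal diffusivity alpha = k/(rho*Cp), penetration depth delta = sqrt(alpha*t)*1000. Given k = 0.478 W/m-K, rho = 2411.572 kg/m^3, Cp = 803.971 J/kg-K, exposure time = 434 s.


alpha = 0.478 / (2411.572 * 803.971) = 2.4654e-07 m^2/s
alpha * t = 0.00010700
delta = sqrt(0.00010700) * 1000 = 10.344 mm

10.344 mm


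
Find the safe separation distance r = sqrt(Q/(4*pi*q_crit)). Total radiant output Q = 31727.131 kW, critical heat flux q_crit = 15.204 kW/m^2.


4*pi*q_crit = 191.06
Q/(4*pi*q_crit) = 166.06
r = sqrt(166.06) = 12.886 m

12.886 m


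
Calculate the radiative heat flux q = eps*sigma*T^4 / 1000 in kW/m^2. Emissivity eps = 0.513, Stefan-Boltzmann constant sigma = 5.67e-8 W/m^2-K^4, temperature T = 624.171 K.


T^4 = 1.5178e+11
q = 0.513 * 5.67e-8 * 1.5178e+11 / 1000 = 4.4148 kW/m^2

4.4148 kW/m^2


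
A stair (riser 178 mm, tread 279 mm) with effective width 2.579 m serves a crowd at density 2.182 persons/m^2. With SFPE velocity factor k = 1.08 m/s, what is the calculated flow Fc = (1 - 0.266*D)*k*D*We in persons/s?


1 - 0.266*D = 1 - 0.266*2.182 = 0.41959
Fs = 0.41959 * 1.08 * 2.182 = 0.98878 persons/(s*m)
Fc = 0.98878 * 2.579 = 2.5501 persons/s

2.5501 persons/s


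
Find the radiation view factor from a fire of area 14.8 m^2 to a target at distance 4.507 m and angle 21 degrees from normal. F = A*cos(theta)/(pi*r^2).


cos(21 deg) = 0.93358
pi*r^2 = 63.815
F = 14.8 * 0.93358 / 63.815 = 0.21652

0.21652


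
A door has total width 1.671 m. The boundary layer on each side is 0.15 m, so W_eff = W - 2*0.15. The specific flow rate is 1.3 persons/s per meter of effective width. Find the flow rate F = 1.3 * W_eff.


W_eff = 1.671 - 0.30 = 1.371 m
F = 1.3 * 1.371 = 1.7823 persons/s

1.7823 persons/s


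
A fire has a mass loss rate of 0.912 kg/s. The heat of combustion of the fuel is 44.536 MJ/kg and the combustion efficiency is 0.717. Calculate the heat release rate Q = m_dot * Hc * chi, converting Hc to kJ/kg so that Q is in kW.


Hc = 44.536 MJ/kg = 44.536 * 1000 kJ/kg = 44536 kJ/kg
Q = 0.912 kg/s * 44536 kJ/kg * 0.717 = 29122 kW

29122 kW


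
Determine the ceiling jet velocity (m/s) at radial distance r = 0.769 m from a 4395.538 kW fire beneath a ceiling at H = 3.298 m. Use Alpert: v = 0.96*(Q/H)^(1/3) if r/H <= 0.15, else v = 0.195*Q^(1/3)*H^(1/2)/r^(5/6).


r/H = 0.769 / 3.298 = 0.23317
r/H > 0.15, so v = 0.195*Q^(1/3)*H^(1/2)/r^(5/6)
Q^(1/3) = 16.381
H^(1/2) = 1.8160
r^(5/6) = 0.80341
v = 0.195 * 16.381 * 1.8160 / 0.80341 = 7.2204 m/s

7.2204 m/s


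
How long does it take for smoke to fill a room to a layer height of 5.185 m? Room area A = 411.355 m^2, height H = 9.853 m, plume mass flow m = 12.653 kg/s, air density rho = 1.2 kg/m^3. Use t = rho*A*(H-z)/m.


H - z = 4.668 m
t = 1.2 * 411.355 * 4.668 / 12.653 = 182.11 s

182.11 s


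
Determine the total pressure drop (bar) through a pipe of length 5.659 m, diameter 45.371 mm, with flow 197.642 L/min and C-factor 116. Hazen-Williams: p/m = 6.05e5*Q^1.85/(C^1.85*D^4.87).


Q^1.85 = 17676
C^1.85 = 6595.5
D^4.87 = 1.1709e+08
p/m = 0.013848 bar/m
p_total = 0.013848 * 5.659 = 0.078363 bar

0.078363 bar


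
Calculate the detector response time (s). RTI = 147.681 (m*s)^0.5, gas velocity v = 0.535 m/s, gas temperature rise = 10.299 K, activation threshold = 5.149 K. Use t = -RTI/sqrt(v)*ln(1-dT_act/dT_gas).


dT_act/dT_gas = 0.49995
ln(1 - 0.49995) = -0.69305
t = -147.681 / sqrt(0.535) * -0.69305 = 139.93 s

139.93 s


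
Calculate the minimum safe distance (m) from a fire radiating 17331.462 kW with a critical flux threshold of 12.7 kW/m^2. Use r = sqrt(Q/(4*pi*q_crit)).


4*pi*q_crit = 159.59
Q/(4*pi*q_crit) = 108.60
r = sqrt(108.60) = 10.421 m

10.421 m


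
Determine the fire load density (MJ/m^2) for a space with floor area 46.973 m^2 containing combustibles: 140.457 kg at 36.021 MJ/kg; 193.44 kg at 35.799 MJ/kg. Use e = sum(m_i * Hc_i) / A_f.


Total energy = 140.457*36.021 + 193.44*35.799
= 5059.402 + 6924.959
= 11984.36 MJ
e = 11984.36 / 46.973 = 255.13 MJ/m^2

255.13 MJ/m^2


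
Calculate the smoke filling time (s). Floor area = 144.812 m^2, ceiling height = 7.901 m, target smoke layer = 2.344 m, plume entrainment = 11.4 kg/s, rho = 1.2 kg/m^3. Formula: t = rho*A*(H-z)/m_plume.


H - z = 5.557 m
t = 1.2 * 144.812 * 5.557 / 11.4 = 84.707 s

84.707 s


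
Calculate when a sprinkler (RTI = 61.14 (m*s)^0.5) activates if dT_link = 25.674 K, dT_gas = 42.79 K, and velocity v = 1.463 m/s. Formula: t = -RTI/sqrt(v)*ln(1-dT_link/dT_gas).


dT_link/dT_gas = 0.6
ln(1 - 0.6) = -0.91629
t = -61.14 / sqrt(1.463) * -0.91629 = 46.317 s

46.317 s


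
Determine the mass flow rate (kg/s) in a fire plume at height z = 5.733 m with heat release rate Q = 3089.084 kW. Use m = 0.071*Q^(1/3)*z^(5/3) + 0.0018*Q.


Q^(1/3) = 14.564
z^(5/3) = 18.364
First term = 0.071 * 14.564 * 18.364 = 18.989
Second term = 0.0018 * 3089.084 = 5.5604
m = 24.549 kg/s

24.549 kg/s


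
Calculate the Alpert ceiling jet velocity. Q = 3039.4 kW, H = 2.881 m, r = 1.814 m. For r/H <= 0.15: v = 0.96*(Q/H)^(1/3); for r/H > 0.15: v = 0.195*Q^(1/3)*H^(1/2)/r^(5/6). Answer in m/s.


r/H = 1.814 / 2.881 = 0.62964
r/H > 0.15, so v = 0.195*Q^(1/3)*H^(1/2)/r^(5/6)
Q^(1/3) = 14.485
H^(1/2) = 1.6974
r^(5/6) = 1.6426
v = 0.195 * 14.485 * 1.6974 / 1.6426 = 2.9188 m/s

2.9188 m/s


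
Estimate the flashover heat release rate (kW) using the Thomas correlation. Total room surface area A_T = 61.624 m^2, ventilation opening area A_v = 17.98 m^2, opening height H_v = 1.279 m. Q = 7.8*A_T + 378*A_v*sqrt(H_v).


7.8*A_T = 480.67
sqrt(H_v) = 1.1309
378*A_v*sqrt(H_v) = 7686.3
Q = 480.67 + 7686.3 = 8167.0 kW

8167.0 kW


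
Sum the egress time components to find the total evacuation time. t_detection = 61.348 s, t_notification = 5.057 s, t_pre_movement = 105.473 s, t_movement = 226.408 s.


Total = 61.348 + 5.057 + 105.473 + 226.408 = 398.286 s

398.286 s


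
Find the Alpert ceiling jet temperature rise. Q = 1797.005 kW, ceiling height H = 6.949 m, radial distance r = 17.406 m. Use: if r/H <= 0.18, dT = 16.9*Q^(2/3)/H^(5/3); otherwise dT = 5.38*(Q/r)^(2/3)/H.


r/H = 17.406 / 6.949 = 2.5048
r/H > 0.18, so dT = 5.38*(Q/r)^(2/3)/H
Q/r = 103.24
(Q/r)^(2/3) = 22.007
dT = 5.38 * 22.007 / 6.949 = 17.038 K

17.038 K


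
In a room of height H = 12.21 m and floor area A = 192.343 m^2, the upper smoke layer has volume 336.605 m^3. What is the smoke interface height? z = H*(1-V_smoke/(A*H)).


V/(A*H) = 0.14333
1 - 0.14333 = 0.85667
z = 12.21 * 0.85667 = 10.460 m

10.460 m


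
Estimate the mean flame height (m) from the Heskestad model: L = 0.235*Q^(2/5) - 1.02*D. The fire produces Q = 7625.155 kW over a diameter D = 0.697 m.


Q^(2/5) = 35.719
0.235 * Q^(2/5) = 8.3940
1.02 * D = 0.71094
L = 7.6830 m

7.6830 m


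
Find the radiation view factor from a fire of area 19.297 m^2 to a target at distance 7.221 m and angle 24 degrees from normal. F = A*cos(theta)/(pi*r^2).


cos(24 deg) = 0.91355
pi*r^2 = 163.81
F = 19.297 * 0.91355 / 163.81 = 0.10762

0.10762


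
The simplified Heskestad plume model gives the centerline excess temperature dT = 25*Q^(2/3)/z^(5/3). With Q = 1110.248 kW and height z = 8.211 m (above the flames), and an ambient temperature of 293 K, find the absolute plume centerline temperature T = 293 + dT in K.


Q^(2/3) = 107.22
z^(5/3) = 33.419
dT = 25 * 107.22 / 33.419 = 80.210 K
T = 293 + 80.210 = 373.21 K

373.21 K


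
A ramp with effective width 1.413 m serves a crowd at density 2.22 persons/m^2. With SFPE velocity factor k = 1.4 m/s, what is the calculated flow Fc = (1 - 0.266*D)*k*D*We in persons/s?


1 - 0.266*D = 1 - 0.266*2.22 = 0.40948
Fs = 0.40948 * 1.4 * 2.22 = 1.2727 persons/(s*m)
Fc = 1.2727 * 1.413 = 1.7983 persons/s

1.7983 persons/s


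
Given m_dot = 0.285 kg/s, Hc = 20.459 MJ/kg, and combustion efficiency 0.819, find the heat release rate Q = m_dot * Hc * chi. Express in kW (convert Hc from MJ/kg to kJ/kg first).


Hc = 20.459 MJ/kg = 20.459 * 1000 kJ/kg = 20459 kJ/kg
Q = 0.285 kg/s * 20459 kJ/kg * 0.819 = 4775.4 kW

4775.4 kW


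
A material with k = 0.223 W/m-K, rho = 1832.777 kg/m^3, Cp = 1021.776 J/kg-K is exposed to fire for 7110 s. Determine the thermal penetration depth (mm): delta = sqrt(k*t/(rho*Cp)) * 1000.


alpha = 0.223 / (1832.777 * 1021.776) = 1.1908e-07 m^2/s
alpha * t = 0.00084666
delta = sqrt(0.00084666) * 1000 = 29.097 mm

29.097 mm


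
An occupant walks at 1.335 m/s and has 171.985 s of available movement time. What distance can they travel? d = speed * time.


d = 1.335 * 171.985 = 229.60 m

229.60 m


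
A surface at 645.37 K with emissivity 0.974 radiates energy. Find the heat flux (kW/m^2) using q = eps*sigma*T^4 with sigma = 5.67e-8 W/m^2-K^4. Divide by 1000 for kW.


T^4 = 1.7347e+11
q = 0.974 * 5.67e-8 * 1.7347e+11 / 1000 = 9.5803 kW/m^2

9.5803 kW/m^2


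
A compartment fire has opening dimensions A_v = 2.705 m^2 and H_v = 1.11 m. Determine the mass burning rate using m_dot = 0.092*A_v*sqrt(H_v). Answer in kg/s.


sqrt(H_v) = 1.0536
m_dot = 0.092 * 2.705 * 1.0536 = 0.26219 kg/s

0.26219 kg/s


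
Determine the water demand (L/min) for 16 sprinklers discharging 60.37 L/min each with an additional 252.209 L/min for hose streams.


Sprinkler demand = 16 * 60.37 = 965.92 L/min
Total = 965.92 + 252.209 = 1218.129 L/min

1218.129 L/min


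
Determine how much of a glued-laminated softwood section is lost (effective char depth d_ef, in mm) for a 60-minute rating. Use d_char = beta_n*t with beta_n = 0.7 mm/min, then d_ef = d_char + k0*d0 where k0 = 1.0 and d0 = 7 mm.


d_char = 0.7 * 60 = 42 mm
d_ef = 42 + 1.0*7 = 49 mm

49 mm


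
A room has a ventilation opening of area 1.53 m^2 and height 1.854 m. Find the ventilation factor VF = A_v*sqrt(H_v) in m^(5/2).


sqrt(H_v) = 1.3616
VF = 1.53 * 1.3616 = 2.0833 m^(5/2)

2.0833 m^(5/2)


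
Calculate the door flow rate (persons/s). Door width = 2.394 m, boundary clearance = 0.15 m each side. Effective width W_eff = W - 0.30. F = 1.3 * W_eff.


W_eff = 2.394 - 0.30 = 2.094 m
F = 1.3 * 2.094 = 2.7222 persons/s

2.7222 persons/s


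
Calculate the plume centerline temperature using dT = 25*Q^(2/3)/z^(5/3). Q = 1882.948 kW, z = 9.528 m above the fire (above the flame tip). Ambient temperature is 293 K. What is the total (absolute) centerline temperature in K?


Q^(2/3) = 152.48
z^(5/3) = 42.822
dT = 25 * 152.48 / 42.822 = 89.022 K
T = 293 + 89.022 = 382.02 K

382.02 K


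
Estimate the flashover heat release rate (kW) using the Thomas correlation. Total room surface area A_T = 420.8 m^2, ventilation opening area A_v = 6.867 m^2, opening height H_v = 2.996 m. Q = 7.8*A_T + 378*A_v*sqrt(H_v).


7.8*A_T = 3282.24
sqrt(H_v) = 1.7309
378*A_v*sqrt(H_v) = 4492.9
Q = 3282.24 + 4492.9 = 7775.2 kW

7775.2 kW


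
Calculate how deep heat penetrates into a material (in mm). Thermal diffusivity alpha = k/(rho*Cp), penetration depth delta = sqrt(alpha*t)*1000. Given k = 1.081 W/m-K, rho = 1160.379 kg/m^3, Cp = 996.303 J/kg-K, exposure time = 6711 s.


alpha = 1.081 / (1160.379 * 996.303) = 9.3505e-07 m^2/s
alpha * t = 0.0062751
delta = sqrt(0.0062751) * 1000 = 79.216 mm

79.216 mm


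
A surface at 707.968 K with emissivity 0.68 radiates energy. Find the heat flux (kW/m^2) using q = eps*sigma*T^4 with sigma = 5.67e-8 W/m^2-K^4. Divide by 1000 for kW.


T^4 = 2.5122e+11
q = 0.68 * 5.67e-8 * 2.5122e+11 / 1000 = 9.6860 kW/m^2

9.6860 kW/m^2


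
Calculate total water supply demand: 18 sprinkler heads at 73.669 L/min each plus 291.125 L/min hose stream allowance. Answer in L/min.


Sprinkler demand = 18 * 73.669 = 1326.042 L/min
Total = 1326.042 + 291.125 = 1617.167 L/min

1617.167 L/min


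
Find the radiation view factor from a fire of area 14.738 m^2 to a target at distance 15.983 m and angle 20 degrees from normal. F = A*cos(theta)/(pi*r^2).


cos(20 deg) = 0.93969
pi*r^2 = 802.54
F = 14.738 * 0.93969 / 802.54 = 0.017257

0.017257


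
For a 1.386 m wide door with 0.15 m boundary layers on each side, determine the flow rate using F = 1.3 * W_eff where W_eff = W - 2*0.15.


W_eff = 1.386 - 0.30 = 1.086 m
F = 1.3 * 1.086 = 1.4118 persons/s

1.4118 persons/s


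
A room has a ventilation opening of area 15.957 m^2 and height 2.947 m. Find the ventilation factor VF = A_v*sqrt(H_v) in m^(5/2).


sqrt(H_v) = 1.7167
VF = 15.957 * 1.7167 = 27.393 m^(5/2)

27.393 m^(5/2)


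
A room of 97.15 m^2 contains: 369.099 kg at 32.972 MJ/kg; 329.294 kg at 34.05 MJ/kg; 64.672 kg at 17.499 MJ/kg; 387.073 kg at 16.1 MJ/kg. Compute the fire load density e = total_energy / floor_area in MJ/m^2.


Total energy = 369.099*32.972 + 329.294*34.05 + 64.672*17.499 + 387.073*16.1
= 12169.93 + 11212.46 + 1131.695 + 6231.875
= 30745.96 MJ
e = 30745.96 / 97.15 = 316.48 MJ/m^2

316.48 MJ/m^2


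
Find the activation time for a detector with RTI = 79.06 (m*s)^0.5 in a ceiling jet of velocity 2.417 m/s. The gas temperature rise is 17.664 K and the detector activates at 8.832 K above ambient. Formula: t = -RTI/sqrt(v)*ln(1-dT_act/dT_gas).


dT_act/dT_gas = 0.5
ln(1 - 0.5) = -0.69315
t = -79.06 / sqrt(2.417) * -0.69315 = 35.249 s

35.249 s


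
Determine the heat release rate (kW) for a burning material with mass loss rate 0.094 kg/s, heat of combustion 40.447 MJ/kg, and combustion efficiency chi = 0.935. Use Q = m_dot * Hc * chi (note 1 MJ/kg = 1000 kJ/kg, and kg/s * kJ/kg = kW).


Hc = 40.447 MJ/kg = 40.447 * 1000 kJ/kg = 40447 kJ/kg
Q = 0.094 kg/s * 40447 kJ/kg * 0.935 = 3554.9 kW

3554.9 kW


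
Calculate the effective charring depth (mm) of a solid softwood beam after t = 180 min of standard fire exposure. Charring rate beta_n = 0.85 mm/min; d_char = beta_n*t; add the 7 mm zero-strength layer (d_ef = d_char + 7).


d_char = 0.85 * 180 = 153 mm
d_ef = 153 + 1.0*7 = 160 mm

160 mm


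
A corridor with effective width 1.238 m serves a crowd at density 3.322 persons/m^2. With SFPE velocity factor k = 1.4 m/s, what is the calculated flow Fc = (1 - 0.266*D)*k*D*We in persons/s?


1 - 0.266*D = 1 - 0.266*3.322 = 0.11635
Fs = 0.11635 * 1.4 * 3.322 = 0.54111 persons/(s*m)
Fc = 0.54111 * 1.238 = 0.66990 persons/s

0.66990 persons/s


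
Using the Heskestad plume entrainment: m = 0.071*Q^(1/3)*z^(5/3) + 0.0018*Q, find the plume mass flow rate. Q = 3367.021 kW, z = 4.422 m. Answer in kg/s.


Q^(1/3) = 14.988
z^(5/3) = 11.913
First term = 0.071 * 14.988 * 11.913 = 12.678
Second term = 0.0018 * 3367.021 = 6.0606
m = 18.738 kg/s

18.738 kg/s


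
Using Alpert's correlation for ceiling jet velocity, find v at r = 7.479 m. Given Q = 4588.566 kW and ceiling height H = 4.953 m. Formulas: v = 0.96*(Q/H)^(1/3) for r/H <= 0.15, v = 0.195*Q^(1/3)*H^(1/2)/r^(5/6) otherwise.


r/H = 7.479 / 4.953 = 1.5100
r/H > 0.15, so v = 0.195*Q^(1/3)*H^(1/2)/r^(5/6)
Q^(1/3) = 16.617
H^(1/2) = 2.2255
r^(5/6) = 5.3481
v = 0.195 * 16.617 * 2.2255 / 5.3481 = 1.3484 m/s

1.3484 m/s


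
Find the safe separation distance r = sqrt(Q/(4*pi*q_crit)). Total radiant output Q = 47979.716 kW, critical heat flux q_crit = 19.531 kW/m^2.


4*pi*q_crit = 245.43
Q/(4*pi*q_crit) = 195.49
r = sqrt(195.49) = 13.982 m

13.982 m


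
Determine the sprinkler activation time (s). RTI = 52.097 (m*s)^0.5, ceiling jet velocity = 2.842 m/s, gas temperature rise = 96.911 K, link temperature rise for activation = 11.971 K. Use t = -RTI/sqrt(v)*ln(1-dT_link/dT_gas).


dT_link/dT_gas = 0.12353
ln(1 - 0.12353) = -0.13185
t = -52.097 / sqrt(2.842) * -0.13185 = 4.0745 s

4.0745 s


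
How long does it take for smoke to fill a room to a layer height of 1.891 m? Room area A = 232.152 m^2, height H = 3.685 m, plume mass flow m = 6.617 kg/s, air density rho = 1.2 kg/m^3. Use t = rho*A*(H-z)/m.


H - z = 1.794 m
t = 1.2 * 232.152 * 1.794 / 6.617 = 75.529 s

75.529 s


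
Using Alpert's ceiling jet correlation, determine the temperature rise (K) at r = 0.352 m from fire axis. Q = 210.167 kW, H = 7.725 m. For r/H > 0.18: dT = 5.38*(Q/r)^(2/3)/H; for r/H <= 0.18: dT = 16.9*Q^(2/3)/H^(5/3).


r/H = 0.352 / 7.725 = 0.045566
r/H <= 0.18, so dT = 16.9*Q^(2/3)/H^(5/3)
Q^(2/3) = 35.349
H^(5/3) = 30.188
dT = 16.9 * 35.349 / 30.188 = 19.789 K

19.789 K


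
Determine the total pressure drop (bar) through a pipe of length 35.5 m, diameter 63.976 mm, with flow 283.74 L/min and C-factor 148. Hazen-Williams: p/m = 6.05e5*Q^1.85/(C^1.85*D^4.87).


Q^1.85 = 34507
C^1.85 = 10351
D^4.87 = 6.2417e+08
p/m = 0.0032313 bar/m
p_total = 0.0032313 * 35.5 = 0.11471 bar

0.11471 bar


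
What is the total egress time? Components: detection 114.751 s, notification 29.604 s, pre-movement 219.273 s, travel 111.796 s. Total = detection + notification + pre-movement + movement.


Total = 114.751 + 29.604 + 219.273 + 111.796 = 475.424 s

475.424 s


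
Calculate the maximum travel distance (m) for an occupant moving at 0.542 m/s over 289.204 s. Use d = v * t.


d = 0.542 * 289.204 = 156.75 m

156.75 m


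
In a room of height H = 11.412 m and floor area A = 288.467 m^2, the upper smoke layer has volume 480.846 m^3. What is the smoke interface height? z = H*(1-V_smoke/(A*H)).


V/(A*H) = 0.14607
1 - 0.14607 = 0.85393
z = 11.412 * 0.85393 = 9.7451 m

9.7451 m


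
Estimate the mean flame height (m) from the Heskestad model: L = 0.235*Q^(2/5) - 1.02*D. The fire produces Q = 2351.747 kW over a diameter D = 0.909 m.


Q^(2/5) = 22.313
0.235 * Q^(2/5) = 5.2435
1.02 * D = 0.92718
L = 4.3164 m

4.3164 m


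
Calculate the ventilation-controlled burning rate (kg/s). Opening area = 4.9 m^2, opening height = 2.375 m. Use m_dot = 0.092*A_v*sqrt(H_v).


sqrt(H_v) = 1.5411
m_dot = 0.092 * 4.9 * 1.5411 = 0.69473 kg/s

0.69473 kg/s


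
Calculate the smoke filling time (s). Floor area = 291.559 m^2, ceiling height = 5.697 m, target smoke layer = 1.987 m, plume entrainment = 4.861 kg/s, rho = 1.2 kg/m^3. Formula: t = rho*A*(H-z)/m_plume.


H - z = 3.71 m
t = 1.2 * 291.559 * 3.71 / 4.861 = 267.03 s

267.03 s


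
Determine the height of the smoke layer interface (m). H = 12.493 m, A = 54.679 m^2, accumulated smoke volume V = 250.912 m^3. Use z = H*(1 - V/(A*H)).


V/(A*H) = 0.36731
1 - 0.36731 = 0.63269
z = 12.493 * 0.63269 = 7.9042 m

7.9042 m


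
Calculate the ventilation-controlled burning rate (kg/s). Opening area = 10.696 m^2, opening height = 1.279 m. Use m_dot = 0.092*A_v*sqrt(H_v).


sqrt(H_v) = 1.1309
m_dot = 0.092 * 10.696 * 1.1309 = 1.1129 kg/s

1.1129 kg/s


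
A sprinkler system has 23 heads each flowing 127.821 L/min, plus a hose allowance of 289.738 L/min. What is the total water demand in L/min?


Sprinkler demand = 23 * 127.821 = 2939.883 L/min
Total = 2939.883 + 289.738 = 3229.621 L/min

3229.621 L/min


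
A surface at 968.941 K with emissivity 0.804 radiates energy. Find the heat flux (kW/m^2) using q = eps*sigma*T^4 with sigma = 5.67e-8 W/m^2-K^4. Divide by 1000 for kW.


T^4 = 8.8143e+11
q = 0.804 * 5.67e-8 * 8.8143e+11 / 1000 = 40.182 kW/m^2

40.182 kW/m^2


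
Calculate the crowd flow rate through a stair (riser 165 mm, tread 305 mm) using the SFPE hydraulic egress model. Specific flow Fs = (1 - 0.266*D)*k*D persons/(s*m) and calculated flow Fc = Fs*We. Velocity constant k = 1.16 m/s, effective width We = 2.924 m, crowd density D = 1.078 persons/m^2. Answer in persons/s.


1 - 0.266*D = 1 - 0.266*1.078 = 0.71325
Fs = 0.71325 * 1.16 * 1.078 = 0.89191 persons/(s*m)
Fc = 0.89191 * 2.924 = 2.6079 persons/s

2.6079 persons/s


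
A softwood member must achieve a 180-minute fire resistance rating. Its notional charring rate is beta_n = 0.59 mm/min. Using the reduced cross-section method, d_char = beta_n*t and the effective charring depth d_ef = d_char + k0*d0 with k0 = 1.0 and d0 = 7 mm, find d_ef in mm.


d_char = 0.59 * 180 = 106.2 mm
d_ef = 106.2 + 1.0*7 = 113.2 mm

113.2 mm


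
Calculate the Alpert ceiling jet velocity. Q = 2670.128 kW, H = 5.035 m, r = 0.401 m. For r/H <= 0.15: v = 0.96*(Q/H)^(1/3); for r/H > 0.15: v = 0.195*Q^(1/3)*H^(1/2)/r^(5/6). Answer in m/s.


r/H = 0.401 / 5.035 = 0.079643
r/H <= 0.15, so v = 0.96*(Q/H)^(1/3)
Q/H = 530.31
(Q/H)^(1/3) = 8.0943
v = 0.96 * 8.0943 = 7.7705 m/s

7.7705 m/s


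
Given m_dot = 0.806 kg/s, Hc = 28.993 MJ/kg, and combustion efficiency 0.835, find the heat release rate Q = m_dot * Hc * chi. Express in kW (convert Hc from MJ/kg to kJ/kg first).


Hc = 28.993 MJ/kg = 28.993 * 1000 kJ/kg = 28993 kJ/kg
Q = 0.806 kg/s * 28993 kJ/kg * 0.835 = 19513 kW

19513 kW


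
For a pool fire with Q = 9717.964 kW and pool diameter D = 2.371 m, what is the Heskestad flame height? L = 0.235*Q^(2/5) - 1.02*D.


Q^(2/5) = 39.358
0.235 * Q^(2/5) = 9.2491
1.02 * D = 2.4184
L = 6.8306 m

6.8306 m


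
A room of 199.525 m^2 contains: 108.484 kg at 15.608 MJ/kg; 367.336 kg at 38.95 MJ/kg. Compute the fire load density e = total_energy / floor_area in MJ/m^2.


Total energy = 108.484*15.608 + 367.336*38.95
= 1693.218 + 14307.74
= 16000.96 MJ
e = 16000.96 / 199.525 = 80.195 MJ/m^2

80.195 MJ/m^2


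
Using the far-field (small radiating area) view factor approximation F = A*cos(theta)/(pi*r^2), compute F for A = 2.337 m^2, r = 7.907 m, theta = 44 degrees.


cos(44 deg) = 0.71934
pi*r^2 = 196.41
F = 2.337 * 0.71934 / 196.41 = 0.0085589

0.0085589


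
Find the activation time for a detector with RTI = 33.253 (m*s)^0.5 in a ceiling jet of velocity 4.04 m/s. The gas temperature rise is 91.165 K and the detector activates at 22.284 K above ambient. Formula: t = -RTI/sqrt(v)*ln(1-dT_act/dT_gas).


dT_act/dT_gas = 0.24444
ln(1 - 0.24444) = -0.28029
t = -33.253 / sqrt(4.04) * -0.28029 = 4.6371 s

4.6371 s


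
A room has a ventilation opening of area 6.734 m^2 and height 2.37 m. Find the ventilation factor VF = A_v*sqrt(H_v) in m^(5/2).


sqrt(H_v) = 1.5395
VF = 6.734 * 1.5395 = 10.367 m^(5/2)

10.367 m^(5/2)


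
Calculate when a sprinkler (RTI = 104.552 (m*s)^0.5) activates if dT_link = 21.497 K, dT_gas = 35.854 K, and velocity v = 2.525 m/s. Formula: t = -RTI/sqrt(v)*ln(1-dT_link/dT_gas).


dT_link/dT_gas = 0.59957
ln(1 - 0.59957) = -0.91522
t = -104.552 / sqrt(2.525) * -0.91522 = 60.218 s

60.218 s


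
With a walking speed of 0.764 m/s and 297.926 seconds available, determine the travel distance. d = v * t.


d = 0.764 * 297.926 = 227.62 m

227.62 m


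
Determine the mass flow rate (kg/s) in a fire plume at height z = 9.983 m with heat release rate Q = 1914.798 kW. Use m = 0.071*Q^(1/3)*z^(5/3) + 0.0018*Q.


Q^(1/3) = 12.418
z^(5/3) = 46.284
First term = 0.071 * 12.418 * 46.284 = 40.807
Second term = 0.0018 * 1914.798 = 3.4466
m = 44.254 kg/s

44.254 kg/s


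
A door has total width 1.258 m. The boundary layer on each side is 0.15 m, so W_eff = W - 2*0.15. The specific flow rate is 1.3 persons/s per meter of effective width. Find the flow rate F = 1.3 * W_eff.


W_eff = 1.258 - 0.30 = 0.958 m
F = 1.3 * 0.958 = 1.2454 persons/s

1.2454 persons/s


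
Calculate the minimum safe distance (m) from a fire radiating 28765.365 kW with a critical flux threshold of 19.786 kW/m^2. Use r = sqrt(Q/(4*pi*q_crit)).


4*pi*q_crit = 248.64
Q/(4*pi*q_crit) = 115.69
r = sqrt(115.69) = 10.756 m

10.756 m


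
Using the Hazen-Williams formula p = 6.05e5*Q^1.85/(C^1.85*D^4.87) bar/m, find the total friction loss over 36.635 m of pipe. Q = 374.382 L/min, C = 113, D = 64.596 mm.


Q^1.85 = 57628
C^1.85 = 6283.4
D^4.87 = 6.5419e+08
p/m = 0.0084819 bar/m
p_total = 0.0084819 * 36.635 = 0.31073 bar

0.31073 bar


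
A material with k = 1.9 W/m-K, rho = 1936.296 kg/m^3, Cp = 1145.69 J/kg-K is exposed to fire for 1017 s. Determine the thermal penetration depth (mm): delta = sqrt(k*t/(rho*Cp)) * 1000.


alpha = 1.9 / (1936.296 * 1145.69) = 8.5648e-07 m^2/s
alpha * t = 0.00087104
delta = sqrt(0.00087104) * 1000 = 29.513 mm

29.513 mm


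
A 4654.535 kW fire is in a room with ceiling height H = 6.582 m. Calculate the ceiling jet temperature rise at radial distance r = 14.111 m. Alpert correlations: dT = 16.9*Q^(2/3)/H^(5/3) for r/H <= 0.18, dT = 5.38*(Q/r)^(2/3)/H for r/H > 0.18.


r/H = 14.111 / 6.582 = 2.1439
r/H > 0.18, so dT = 5.38*(Q/r)^(2/3)/H
Q/r = 329.85
(Q/r)^(2/3) = 47.740
dT = 5.38 * 47.740 / 6.582 = 39.021 K

39.021 K


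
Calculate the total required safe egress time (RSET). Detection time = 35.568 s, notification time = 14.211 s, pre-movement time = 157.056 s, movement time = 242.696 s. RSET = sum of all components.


Total = 35.568 + 14.211 + 157.056 + 242.696 = 449.531 s

449.531 s


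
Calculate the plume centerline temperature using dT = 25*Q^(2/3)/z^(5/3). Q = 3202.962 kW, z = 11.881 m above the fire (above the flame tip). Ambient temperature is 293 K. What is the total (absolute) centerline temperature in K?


Q^(2/3) = 217.29
z^(5/3) = 61.862
dT = 25 * 217.29 / 61.862 = 87.812 K
T = 293 + 87.812 = 380.81 K

380.81 K


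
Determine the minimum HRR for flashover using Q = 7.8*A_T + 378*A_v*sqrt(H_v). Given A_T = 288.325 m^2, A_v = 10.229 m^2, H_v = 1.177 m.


7.8*A_T = 2248.935
sqrt(H_v) = 1.0849
378*A_v*sqrt(H_v) = 4194.8
Q = 2248.935 + 4194.8 = 6443.8 kW

6443.8 kW


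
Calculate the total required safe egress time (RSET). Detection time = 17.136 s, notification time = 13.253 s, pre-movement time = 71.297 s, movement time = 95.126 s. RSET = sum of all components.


Total = 17.136 + 13.253 + 71.297 + 95.126 = 196.812 s

196.812 s


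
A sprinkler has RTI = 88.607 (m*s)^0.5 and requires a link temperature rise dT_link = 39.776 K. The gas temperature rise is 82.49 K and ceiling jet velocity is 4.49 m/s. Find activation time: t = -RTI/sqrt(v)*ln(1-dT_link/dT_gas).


dT_link/dT_gas = 0.48219
ln(1 - 0.48219) = -0.65815
t = -88.607 / sqrt(4.49) * -0.65815 = 27.521 s

27.521 s


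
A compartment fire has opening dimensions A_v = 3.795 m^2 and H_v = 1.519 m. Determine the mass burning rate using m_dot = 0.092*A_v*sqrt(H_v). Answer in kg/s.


sqrt(H_v) = 1.2325
m_dot = 0.092 * 3.795 * 1.2325 = 0.43031 kg/s

0.43031 kg/s


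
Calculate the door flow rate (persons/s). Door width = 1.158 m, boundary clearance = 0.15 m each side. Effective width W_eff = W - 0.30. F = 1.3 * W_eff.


W_eff = 1.158 - 0.30 = 0.858 m
F = 1.3 * 0.858 = 1.1154 persons/s

1.1154 persons/s


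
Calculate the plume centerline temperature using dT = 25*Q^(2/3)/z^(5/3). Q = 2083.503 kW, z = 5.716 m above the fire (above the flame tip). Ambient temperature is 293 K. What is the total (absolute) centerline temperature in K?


Q^(2/3) = 163.13
z^(5/3) = 18.273
dT = 25 * 163.13 / 18.273 = 223.18 K
T = 293 + 223.18 = 516.18 K

516.18 K


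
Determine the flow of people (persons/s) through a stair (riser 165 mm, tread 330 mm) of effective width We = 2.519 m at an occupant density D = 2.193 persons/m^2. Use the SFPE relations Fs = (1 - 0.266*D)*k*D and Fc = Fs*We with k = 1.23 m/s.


1 - 0.266*D = 1 - 0.266*2.193 = 0.41666
Fs = 0.41666 * 1.23 * 2.193 = 1.1239 persons/(s*m)
Fc = 1.1239 * 2.519 = 2.8311 persons/s

2.8311 persons/s


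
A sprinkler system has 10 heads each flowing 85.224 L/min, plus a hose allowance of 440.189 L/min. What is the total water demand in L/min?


Sprinkler demand = 10 * 85.224 = 852.24 L/min
Total = 852.24 + 440.189 = 1292.429 L/min

1292.429 L/min


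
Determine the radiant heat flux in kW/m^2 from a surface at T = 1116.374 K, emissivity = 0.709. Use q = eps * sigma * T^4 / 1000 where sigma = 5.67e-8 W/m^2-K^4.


T^4 = 1.5532e+12
q = 0.709 * 5.67e-8 * 1.5532e+12 / 1000 = 62.441 kW/m^2

62.441 kW/m^2


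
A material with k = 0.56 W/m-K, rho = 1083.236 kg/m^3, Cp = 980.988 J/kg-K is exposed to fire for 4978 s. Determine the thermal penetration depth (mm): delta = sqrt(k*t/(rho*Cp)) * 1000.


alpha = 0.56 / (1083.236 * 980.988) = 5.2699e-07 m^2/s
alpha * t = 0.0026233
delta = sqrt(0.0026233) * 1000 = 51.219 mm

51.219 mm


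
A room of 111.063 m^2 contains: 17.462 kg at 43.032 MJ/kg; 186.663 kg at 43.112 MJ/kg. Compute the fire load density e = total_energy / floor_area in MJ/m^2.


Total energy = 17.462*43.032 + 186.663*43.112
= 751.4248 + 8047.415
= 8798.840 MJ
e = 8798.840 / 111.063 = 79.224 MJ/m^2

79.224 MJ/m^2


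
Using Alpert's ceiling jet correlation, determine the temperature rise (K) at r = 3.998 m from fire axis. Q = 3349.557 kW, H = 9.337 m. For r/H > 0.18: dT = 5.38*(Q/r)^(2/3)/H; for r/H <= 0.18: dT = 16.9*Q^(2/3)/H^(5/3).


r/H = 3.998 / 9.337 = 0.42819
r/H > 0.18, so dT = 5.38*(Q/r)^(2/3)/H
Q/r = 837.81
(Q/r)^(2/3) = 88.872
dT = 5.38 * 88.872 / 9.337 = 51.208 K

51.208 K


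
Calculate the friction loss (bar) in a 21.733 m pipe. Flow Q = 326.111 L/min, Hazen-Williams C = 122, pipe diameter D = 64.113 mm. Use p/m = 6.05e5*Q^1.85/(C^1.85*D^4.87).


Q^1.85 = 44640
C^1.85 = 7240.5
D^4.87 = 6.3071e+08
p/m = 0.0059141 bar/m
p_total = 0.0059141 * 21.733 = 0.12853 bar

0.12853 bar


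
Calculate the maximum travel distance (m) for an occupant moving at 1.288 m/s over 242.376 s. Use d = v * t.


d = 1.288 * 242.376 = 312.18 m

312.18 m


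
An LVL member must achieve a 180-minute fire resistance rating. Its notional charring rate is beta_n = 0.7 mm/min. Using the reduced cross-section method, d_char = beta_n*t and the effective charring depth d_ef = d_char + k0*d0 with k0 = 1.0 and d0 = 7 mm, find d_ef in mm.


d_char = 0.7 * 180 = 126 mm
d_ef = 126 + 1.0*7 = 133 mm

133 mm


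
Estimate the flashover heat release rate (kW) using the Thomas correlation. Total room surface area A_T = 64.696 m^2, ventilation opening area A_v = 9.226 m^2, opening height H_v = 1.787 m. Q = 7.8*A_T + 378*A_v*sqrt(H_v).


7.8*A_T = 504.63
sqrt(H_v) = 1.3368
378*A_v*sqrt(H_v) = 4661.9
Q = 504.63 + 4661.9 = 5166.6 kW

5166.6 kW


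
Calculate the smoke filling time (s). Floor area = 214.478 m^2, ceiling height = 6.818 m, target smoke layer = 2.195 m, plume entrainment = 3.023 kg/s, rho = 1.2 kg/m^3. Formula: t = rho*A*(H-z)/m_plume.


H - z = 4.623 m
t = 1.2 * 214.478 * 4.623 / 3.023 = 393.60 s

393.60 s


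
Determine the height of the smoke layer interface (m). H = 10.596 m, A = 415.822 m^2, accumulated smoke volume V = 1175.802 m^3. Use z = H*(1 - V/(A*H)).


V/(A*H) = 0.26686
1 - 0.26686 = 0.73314
z = 10.596 * 0.73314 = 7.7683 m

7.7683 m


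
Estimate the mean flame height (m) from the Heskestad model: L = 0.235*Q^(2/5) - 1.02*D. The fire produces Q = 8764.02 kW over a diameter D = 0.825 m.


Q^(2/5) = 37.764
0.235 * Q^(2/5) = 8.8746
1.02 * D = 0.84150
L = 8.0331 m

8.0331 m


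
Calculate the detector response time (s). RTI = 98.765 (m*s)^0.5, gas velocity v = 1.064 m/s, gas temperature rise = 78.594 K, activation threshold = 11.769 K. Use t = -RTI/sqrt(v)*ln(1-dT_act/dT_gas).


dT_act/dT_gas = 0.14974
ln(1 - 0.14974) = -0.16222
t = -98.765 / sqrt(1.064) * -0.16222 = 15.532 s

15.532 s


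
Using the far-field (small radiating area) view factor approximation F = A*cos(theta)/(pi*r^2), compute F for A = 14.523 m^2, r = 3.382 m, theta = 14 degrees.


cos(14 deg) = 0.97030
pi*r^2 = 35.933
F = 14.523 * 0.97030 / 35.933 = 0.39216

0.39216


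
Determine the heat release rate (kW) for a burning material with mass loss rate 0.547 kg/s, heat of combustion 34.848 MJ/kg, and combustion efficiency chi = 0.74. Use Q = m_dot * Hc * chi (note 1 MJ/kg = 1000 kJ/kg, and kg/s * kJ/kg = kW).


Hc = 34.848 MJ/kg = 34.848 * 1000 kJ/kg = 34848 kJ/kg
Q = 0.547 kg/s * 34848 kJ/kg * 0.74 = 14106 kW

14106 kW


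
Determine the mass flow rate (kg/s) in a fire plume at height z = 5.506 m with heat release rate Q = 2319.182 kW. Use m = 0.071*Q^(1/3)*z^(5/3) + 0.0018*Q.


Q^(1/3) = 13.237
z^(5/3) = 17.168
First term = 0.071 * 13.237 * 17.168 = 16.135
Second term = 0.0018 * 2319.182 = 4.1745
m = 20.309 kg/s

20.309 kg/s


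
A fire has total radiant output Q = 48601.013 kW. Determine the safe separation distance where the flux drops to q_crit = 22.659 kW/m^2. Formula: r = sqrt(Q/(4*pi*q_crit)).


4*pi*q_crit = 284.74
Q/(4*pi*q_crit) = 170.68
r = sqrt(170.68) = 13.065 m

13.065 m


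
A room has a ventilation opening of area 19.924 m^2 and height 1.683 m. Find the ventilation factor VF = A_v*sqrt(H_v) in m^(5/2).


sqrt(H_v) = 1.2973
VF = 19.924 * 1.2973 = 25.848 m^(5/2)

25.848 m^(5/2)


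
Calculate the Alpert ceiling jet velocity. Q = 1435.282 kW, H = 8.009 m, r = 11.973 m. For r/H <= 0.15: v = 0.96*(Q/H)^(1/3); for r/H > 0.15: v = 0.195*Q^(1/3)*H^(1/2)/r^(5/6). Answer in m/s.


r/H = 11.973 / 8.009 = 1.4949
r/H > 0.15, so v = 0.195*Q^(1/3)*H^(1/2)/r^(5/6)
Q^(1/3) = 11.280
H^(1/2) = 2.8300
r^(5/6) = 7.9159
v = 0.195 * 11.280 * 2.8300 / 7.9159 = 0.78638 m/s

0.78638 m/s


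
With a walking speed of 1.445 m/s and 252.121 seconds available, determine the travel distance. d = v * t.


d = 1.445 * 252.121 = 364.31 m

364.31 m


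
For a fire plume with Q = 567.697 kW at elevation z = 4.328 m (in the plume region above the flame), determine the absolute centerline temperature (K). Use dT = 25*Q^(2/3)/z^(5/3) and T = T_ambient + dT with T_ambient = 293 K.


Q^(2/3) = 68.561
z^(5/3) = 11.494
dT = 25 * 68.561 / 11.494 = 149.12 K
T = 293 + 149.12 = 442.12 K

442.12 K


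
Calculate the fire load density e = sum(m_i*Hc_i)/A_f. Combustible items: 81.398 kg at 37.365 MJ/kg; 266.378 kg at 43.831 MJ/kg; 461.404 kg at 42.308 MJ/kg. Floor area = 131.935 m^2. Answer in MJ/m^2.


Total energy = 81.398*37.365 + 266.378*43.831 + 461.404*42.308
= 3041.436 + 11675.61 + 19521.08
= 34238.13 MJ
e = 34238.13 / 131.935 = 259.51 MJ/m^2

259.51 MJ/m^2


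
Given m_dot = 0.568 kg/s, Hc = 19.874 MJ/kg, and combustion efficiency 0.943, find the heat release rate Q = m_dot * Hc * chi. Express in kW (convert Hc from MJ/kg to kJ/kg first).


Hc = 19.874 MJ/kg = 19.874 * 1000 kJ/kg = 19874 kJ/kg
Q = 0.568 kg/s * 19874 kJ/kg * 0.943 = 10645 kW

10645 kW


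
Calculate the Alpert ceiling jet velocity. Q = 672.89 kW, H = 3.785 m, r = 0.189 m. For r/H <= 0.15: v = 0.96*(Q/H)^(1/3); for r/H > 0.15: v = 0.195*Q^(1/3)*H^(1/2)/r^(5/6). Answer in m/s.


r/H = 0.189 / 3.785 = 0.049934
r/H <= 0.15, so v = 0.96*(Q/H)^(1/3)
Q/H = 177.78
(Q/H)^(1/3) = 5.6229
v = 0.96 * 5.6229 = 5.3980 m/s

5.3980 m/s


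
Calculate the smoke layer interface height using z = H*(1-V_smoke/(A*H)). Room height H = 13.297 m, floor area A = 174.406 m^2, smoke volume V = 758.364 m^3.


V/(A*H) = 0.32701
1 - 0.32701 = 0.67299
z = 13.297 * 0.67299 = 8.9487 m

8.9487 m


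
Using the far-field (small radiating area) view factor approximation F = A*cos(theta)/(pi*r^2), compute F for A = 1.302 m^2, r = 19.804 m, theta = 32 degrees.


cos(32 deg) = 0.84805
pi*r^2 = 1232.1
F = 1.302 * 0.84805 / 1232.1 = 0.00089614

0.00089614


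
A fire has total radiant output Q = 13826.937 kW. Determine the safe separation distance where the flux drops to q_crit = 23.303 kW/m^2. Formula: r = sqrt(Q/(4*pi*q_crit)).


4*pi*q_crit = 292.83
Q/(4*pi*q_crit) = 47.218
r = sqrt(47.218) = 6.8715 m

6.8715 m


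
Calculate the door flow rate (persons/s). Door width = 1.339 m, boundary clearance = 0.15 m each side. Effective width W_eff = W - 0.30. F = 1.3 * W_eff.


W_eff = 1.339 - 0.30 = 1.039 m
F = 1.3 * 1.039 = 1.3507 persons/s

1.3507 persons/s


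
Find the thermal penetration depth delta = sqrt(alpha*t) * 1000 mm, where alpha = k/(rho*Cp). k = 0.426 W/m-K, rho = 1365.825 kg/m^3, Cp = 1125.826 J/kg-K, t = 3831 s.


alpha = 0.426 / (1365.825 * 1125.826) = 2.7704e-07 m^2/s
alpha * t = 0.0010613
delta = sqrt(0.0010613) * 1000 = 32.578 mm

32.578 mm


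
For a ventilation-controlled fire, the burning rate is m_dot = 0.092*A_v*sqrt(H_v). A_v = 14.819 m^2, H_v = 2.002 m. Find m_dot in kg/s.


sqrt(H_v) = 1.4149
m_dot = 0.092 * 14.819 * 1.4149 = 1.9290 kg/s

1.9290 kg/s


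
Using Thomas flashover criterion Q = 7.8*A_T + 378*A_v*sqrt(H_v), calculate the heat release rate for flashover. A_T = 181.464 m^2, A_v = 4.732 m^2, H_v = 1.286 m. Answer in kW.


7.8*A_T = 1415.4
sqrt(H_v) = 1.1340
378*A_v*sqrt(H_v) = 2028.4
Q = 1415.4 + 2028.4 = 3443.8 kW

3443.8 kW


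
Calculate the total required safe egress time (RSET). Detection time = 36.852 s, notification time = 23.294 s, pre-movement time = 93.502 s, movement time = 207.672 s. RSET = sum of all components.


Total = 36.852 + 23.294 + 93.502 + 207.672 = 361.32 s

361.32 s


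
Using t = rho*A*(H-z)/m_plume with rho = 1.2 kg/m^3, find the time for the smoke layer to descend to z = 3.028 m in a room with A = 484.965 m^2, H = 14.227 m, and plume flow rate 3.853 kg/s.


H - z = 11.199 m
t = 1.2 * 484.965 * 11.199 / 3.853 = 1691.5 s

1691.5 s


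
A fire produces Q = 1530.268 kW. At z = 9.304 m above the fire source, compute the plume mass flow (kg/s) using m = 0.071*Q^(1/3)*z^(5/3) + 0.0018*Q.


Q^(1/3) = 11.524
z^(5/3) = 41.158
First term = 0.071 * 11.524 * 41.158 = 33.674
Second term = 0.0018 * 1530.268 = 2.7545
m = 36.429 kg/s

36.429 kg/s


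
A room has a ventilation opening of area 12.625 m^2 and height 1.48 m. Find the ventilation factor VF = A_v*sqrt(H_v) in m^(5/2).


sqrt(H_v) = 1.2166
VF = 12.625 * 1.2166 = 15.359 m^(5/2)

15.359 m^(5/2)


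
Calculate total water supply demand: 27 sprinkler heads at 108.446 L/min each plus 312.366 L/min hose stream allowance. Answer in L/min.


Sprinkler demand = 27 * 108.446 = 2928.042 L/min
Total = 2928.042 + 312.366 = 3240.408 L/min

3240.408 L/min


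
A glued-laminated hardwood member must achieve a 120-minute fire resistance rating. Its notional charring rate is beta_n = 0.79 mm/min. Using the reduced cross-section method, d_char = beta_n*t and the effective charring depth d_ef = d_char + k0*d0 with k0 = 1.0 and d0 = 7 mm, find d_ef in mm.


d_char = 0.79 * 120 = 94.8 mm
d_ef = 94.8 + 1.0*7 = 101.8 mm

101.8 mm


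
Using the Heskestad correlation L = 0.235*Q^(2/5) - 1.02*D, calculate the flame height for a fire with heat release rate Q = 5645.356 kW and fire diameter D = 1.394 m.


Q^(2/5) = 31.672
0.235 * Q^(2/5) = 7.4429
1.02 * D = 1.4219
L = 6.0211 m

6.0211 m


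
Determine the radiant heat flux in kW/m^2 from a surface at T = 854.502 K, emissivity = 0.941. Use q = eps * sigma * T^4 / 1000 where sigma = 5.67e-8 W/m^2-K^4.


T^4 = 5.3315e+11
q = 0.941 * 5.67e-8 * 5.3315e+11 / 1000 = 28.446 kW/m^2

28.446 kW/m^2


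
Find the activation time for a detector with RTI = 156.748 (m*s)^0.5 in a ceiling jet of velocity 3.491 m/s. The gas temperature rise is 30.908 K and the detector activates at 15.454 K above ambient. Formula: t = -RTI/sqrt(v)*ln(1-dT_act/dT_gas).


dT_act/dT_gas = 0.5
ln(1 - 0.5) = -0.69315
t = -156.748 / sqrt(3.491) * -0.69315 = 58.150 s

58.150 s
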